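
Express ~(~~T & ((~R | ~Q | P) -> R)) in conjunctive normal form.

~(~~T & ((~R | ~Q | P) -> R))
≡ ~(~~T & (~(~R | ~Q | P) | R))
≡ ~~~T | ~(~(~R | ~Q | P) | R)
≡ ~T | ~(~(~R | ~Q | P) | R)
≡ ~T | (~~(~R | ~Q | P) & ~R)
≡ ~T | ((~R | ~Q | P) & ~R)
≡ (~T | ~R | ~Q | P) & (~T | ~R)
≡ ~T | ~R

~T | ~R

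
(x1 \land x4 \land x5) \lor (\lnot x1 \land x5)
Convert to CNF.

(x4 \lor \lnot x1) \land x5

(x1 \land x4 \land x5) \lor (\lnot x1 \land x5)
= (x1 \lor \lnot x1) \land (x1 \lor x5) \land (x4 \lor \lnot x1) \land (x4 \lor x5) \land (x5 \lor \lnot x1) \land (x5 \lor x5)   [distribute \lor over \land]
= (x4 \lor \lnot x1) \land x5   [simplify]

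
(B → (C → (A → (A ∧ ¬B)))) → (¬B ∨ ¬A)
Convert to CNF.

C ∨ ¬B ∨ ¬A

(B → (C → (A → (A ∧ ¬B)))) → (¬B ∨ ¬A)
= ¬(B → (C → (A → (A ∧ ¬B)))) ∨ ¬B ∨ ¬A
= ¬(¬B ∨ (C → (A → (A ∧ ¬B)))) ∨ ¬B ∨ ¬A
= ¬(¬B ∨ ¬C ∨ (A → (A ∧ ¬B))) ∨ ¬B ∨ ¬A
= ¬(¬B ∨ ¬C ∨ ¬A ∨ (A ∧ ¬B)) ∨ ¬B ∨ ¬A
= (¬¬B ∧ ¬¬C ∧ ¬¬A ∧ ¬(A ∧ ¬B)) ∨ ¬B ∨ ¬A
= (B ∧ ¬¬C ∧ ¬¬A ∧ ¬(A ∧ ¬B)) ∨ ¬B ∨ ¬A
= (B ∧ C ∧ ¬¬A ∧ ¬(A ∧ ¬B)) ∨ ¬B ∨ ¬A
= (B ∧ C ∧ A ∧ ¬(A ∧ ¬B)) ∨ ¬B ∨ ¬A
= (B ∧ C ∧ A ∧ (¬A ∨ ¬¬B)) ∨ ¬B ∨ ¬A
= (B ∧ C ∧ A ∧ (¬A ∨ B)) ∨ ¬B ∨ ¬A
= (B ∨ ¬B ∨ ¬A) ∧ (C ∨ ¬B ∨ ¬A) ∧ (A ∨ ¬B ∨ ¬A) ∧ (¬A ∨ B ∨ ¬B ∨ ¬A)
= C ∨ ¬B ∨ ¬A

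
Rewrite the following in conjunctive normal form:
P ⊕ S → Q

(¬P ∨ S ∨ Q) ∧ (¬S ∨ P ∨ Q)

P ⊕ S → Q
= ¬(P ⊕ S) ∨ Q   [eliminate →]
= ¬((P ∨ S) ∧ ¬(P ∧ S)) ∨ Q   [expand ⊕]
= ¬(P ∨ S) ∨ ¬¬(P ∧ S) ∨ Q   [De Morgan]
= ¬P ∧ ¬S ∨ ¬¬(P ∧ S) ∨ Q   [De Morgan]
= ¬P ∧ ¬S ∨ P ∧ S ∨ Q   [double negation]
= (¬P ∨ P ∨ Q) ∧ (¬P ∨ S ∨ Q) ∧ (¬S ∨ P ∨ Q) ∧ (¬S ∨ S ∨ Q)   [distribute ∨ over ∧]
= (¬P ∨ S ∨ Q) ∧ (¬S ∨ P ∨ Q)   [simplify]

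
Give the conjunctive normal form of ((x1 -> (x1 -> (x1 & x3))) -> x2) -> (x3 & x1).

(~x1 | x3) & (~x2 | x3) & (~x2 | x1)

((x1 -> (x1 -> (x1 & x3))) -> x2) -> (x3 & x1)
⇔ ~((x1 -> (x1 -> (x1 & x3))) -> x2) | (x3 & x1)   (eliminate ->)
⇔ ~(~(x1 -> (x1 -> (x1 & x3))) | x2) | (x3 & x1)   (eliminate ->)
⇔ ~(~(~x1 | (x1 -> (x1 & x3))) | x2) | (x3 & x1)   (eliminate ->)
⇔ ~(~(~x1 | ~x1 | (x1 & x3)) | x2) | (x3 & x1)   (eliminate ->)
⇔ (~~(~x1 | ~x1 | (x1 & x3)) & ~x2) | (x3 & x1)   (De Morgan)
⇔ ((~x1 | ~x1 | (x1 & x3)) & ~x2) | (x3 & x1)   (double negation)
⇔ (~x1 | ~x1 | x1 | x3) & (~x1 | ~x1 | x1 | x1) & (~x1 | ~x1 | x3 | x3) & (~x1 | ~x1 | x3 | x1) & (~x2 | x3) & (~x2 | x1)   (distribute | over &)
⇔ (~x1 | x3) & (~x2 | x3) & (~x2 | x1)   (simplify)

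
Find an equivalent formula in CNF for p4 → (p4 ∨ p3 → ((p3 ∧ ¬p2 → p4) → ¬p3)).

p4 → (p4 ∨ p3 → ((p3 ∧ ¬p2 → p4) → ¬p3))
≡ ¬p4 ∨ (p4 ∨ p3 → ((p3 ∧ ¬p2 → p4) → ¬p3))
≡ ¬p4 ∨ ¬(p4 ∨ p3) ∨ ((p3 ∧ ¬p2 → p4) → ¬p3)
≡ ¬p4 ∨ ¬(p4 ∨ p3) ∨ ¬(p3 ∧ ¬p2 → p4) ∨ ¬p3
≡ ¬p4 ∨ ¬(p4 ∨ p3) ∨ ¬(¬(p3 ∧ ¬p2) ∨ p4) ∨ ¬p3
≡ ¬p4 ∨ ¬p4 ∧ ¬p3 ∨ ¬(¬(p3 ∧ ¬p2) ∨ p4) ∨ ¬p3
≡ ¬p4 ∨ ¬p4 ∧ ¬p3 ∨ ¬¬(p3 ∧ ¬p2) ∧ ¬p4 ∨ ¬p3
≡ ¬p4 ∨ ¬p4 ∧ ¬p3 ∨ p3 ∧ ¬p2 ∧ ¬p4 ∨ ¬p3
≡ (¬p4 ∨ ¬p4 ∨ p3 ∨ ¬p3) ∧ (¬p4 ∨ ¬p4 ∨ ¬p2 ∨ ¬p3) ∧ (¬p4 ∨ ¬p4 ∨ ¬p4 ∨ ¬p3) ∧ (¬p4 ∨ ¬p3 ∨ p3 ∨ ¬p3) ∧ (¬p4 ∨ ¬p3 ∨ ¬p2 ∨ ¬p3) ∧ (¬p4 ∨ ¬p3 ∨ ¬p4 ∨ ¬p3)
≡ ¬p4 ∨ ¬p3

¬p4 ∨ ¬p3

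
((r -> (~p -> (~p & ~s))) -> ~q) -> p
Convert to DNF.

(~r & q) | (~p & ~s & q) | p

((r -> (~p -> (~p & ~s))) -> ~q) -> p
≡ ~((r -> (~p -> (~p & ~s))) -> ~q) | p
≡ ~(~(r -> (~p -> (~p & ~s))) | ~q) | p
≡ ~(~(~r | (~p -> (~p & ~s))) | ~q) | p
≡ ~(~(~r | ~~p | (~p & ~s)) | ~q) | p
≡ (~~(~r | ~~p | (~p & ~s)) & ~~q) | p
≡ ((~r | ~~p | (~p & ~s)) & ~~q) | p
≡ ((~r | p | (~p & ~s)) & ~~q) | p
≡ ((~r | p | (~p & ~s)) & q) | p
≡ (~r & q) | (p & q) | (~p & ~s & q) | p
≡ (~r & q) | (~p & ~s & q) | p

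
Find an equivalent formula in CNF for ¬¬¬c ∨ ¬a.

¬¬¬c ∨ ¬a
≡ ¬c ∨ ¬a   [double negation]

¬c ∨ ¬a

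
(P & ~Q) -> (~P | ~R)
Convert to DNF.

~P | Q | ~R

(P & ~Q) -> (~P | ~R)
≡ ~(P & ~Q) | ~P | ~R   [eliminate ->]
≡ ~P | ~~Q | ~P | ~R   [De Morgan]
≡ ~P | Q | ~P | ~R   [double negation]
≡ ~P | Q | ~R   [simplify]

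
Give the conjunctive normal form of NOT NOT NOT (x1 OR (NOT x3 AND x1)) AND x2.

NOT NOT NOT (x1 OR (NOT x3 AND x1)) AND x2
⇔ NOT (x1 OR (NOT x3 AND x1)) AND x2   [double negation]
⇔ NOT x1 AND NOT (NOT x3 AND x1) AND x2   [De Morgan]
⇔ NOT x1 AND (NOT NOT x3 OR NOT x1) AND x2   [De Morgan]
⇔ NOT x1 AND (x3 OR NOT x1) AND x2   [double negation]
⇔ NOT x1 AND x2   [simplify]

NOT x1 AND x2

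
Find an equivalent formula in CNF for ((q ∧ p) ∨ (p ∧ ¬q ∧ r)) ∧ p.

((q ∧ p) ∨ (p ∧ ¬q ∧ r)) ∧ p
≡ (q ∨ p) ∧ (q ∨ ¬q) ∧ (q ∨ r) ∧ (p ∨ p) ∧ (p ∨ ¬q) ∧ (p ∨ r) ∧ p   (distribute ∨ over ∧)
≡ (q ∨ r) ∧ p   (simplify)

(q ∨ r) ∧ p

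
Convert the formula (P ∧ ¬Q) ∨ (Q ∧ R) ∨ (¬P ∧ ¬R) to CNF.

(P ∨ Q ∨ ¬R) ∧ (¬Q ∨ R ∨ ¬P)

(P ∧ ¬Q) ∨ (Q ∧ R) ∨ (¬P ∧ ¬R)
≡ (P ∨ Q ∨ ¬P) ∧ (P ∨ Q ∨ ¬R) ∧ (P ∨ R ∨ ¬P) ∧ (P ∨ R ∨ ¬R) ∧ (¬Q ∨ Q ∨ ¬P) ∧ (¬Q ∨ Q ∨ ¬R) ∧ (¬Q ∨ R ∨ ¬P) ∧ (¬Q ∨ R ∨ ¬R)   [distribute ∨ over ∧]
≡ (P ∨ Q ∨ ¬R) ∧ (¬Q ∨ R ∨ ¬P)   [simplify]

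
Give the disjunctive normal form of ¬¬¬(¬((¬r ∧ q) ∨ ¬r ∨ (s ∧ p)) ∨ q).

(¬r ∧ ¬q) ∨ (s ∧ p ∧ ¬q)

¬¬¬(¬((¬r ∧ q) ∨ ¬r ∨ (s ∧ p)) ∨ q)
≡ ¬(¬((¬r ∧ q) ∨ ¬r ∨ (s ∧ p)) ∨ q)   (double negation)
≡ ¬¬((¬r ∧ q) ∨ ¬r ∨ (s ∧ p)) ∧ ¬q   (De Morgan)
≡ ((¬r ∧ q) ∨ ¬r ∨ (s ∧ p)) ∧ ¬q   (double negation)
≡ (¬r ∧ q ∧ ¬q) ∨ (¬r ∧ ¬q) ∨ (s ∧ p ∧ ¬q)   (distribute ∧ over ∨)
≡ (¬r ∧ ¬q) ∨ (s ∧ p ∧ ¬q)   (simplify)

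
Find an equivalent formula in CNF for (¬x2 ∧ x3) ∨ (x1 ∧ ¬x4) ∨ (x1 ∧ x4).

(¬x2 ∨ x1) ∧ (x3 ∨ x1)

(¬x2 ∧ x3) ∨ (x1 ∧ ¬x4) ∨ (x1 ∧ x4)
≡ (¬x2 ∨ x1 ∨ x1) ∧ (¬x2 ∨ x1 ∨ x4) ∧ (¬x2 ∨ ¬x4 ∨ x1) ∧ (¬x2 ∨ ¬x4 ∨ x4) ∧ (x3 ∨ x1 ∨ x1) ∧ (x3 ∨ x1 ∨ x4) ∧ (x3 ∨ ¬x4 ∨ x1) ∧ (x3 ∨ ¬x4 ∨ x4)
≡ (¬x2 ∨ x1) ∧ (x3 ∨ x1)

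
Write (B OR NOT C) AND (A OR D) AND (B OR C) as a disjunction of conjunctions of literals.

(B AND A) OR (B AND D)

(B OR NOT C) AND (A OR D) AND (B OR C)
⇔ (B AND A AND B) OR (B AND A AND C) OR (B AND D AND B) OR (B AND D AND C) OR (NOT C AND A AND B) OR (NOT C AND A AND C) OR (NOT C AND D AND B) OR (NOT C AND D AND C)   [distribute AND over OR]
⇔ (B AND A) OR (B AND D)   [simplify]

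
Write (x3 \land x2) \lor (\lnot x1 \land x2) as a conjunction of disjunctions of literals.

(x3 \land x2) \lor (\lnot x1 \land x2)
⇔ (x3 \lor \lnot x1) \land (x3 \lor x2) \land (x2 \lor \lnot x1) \land (x2 \lor x2)   [distribute \lor over \land]
⇔ (x3 \lor \lnot x1) \land x2   [simplify]

(x3 \lor \lnot x1) \land x2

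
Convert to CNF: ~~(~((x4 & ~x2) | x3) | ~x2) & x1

(~x3 | ~x2) & x1

~~(~((x4 & ~x2) | x3) | ~x2) & x1
⇔ (~((x4 & ~x2) | x3) | ~x2) & x1   [double negation]
⇔ ((~(x4 & ~x2) & ~x3) | ~x2) & x1   [De Morgan]
⇔ (((~x4 | ~~x2) & ~x3) | ~x2) & x1   [De Morgan]
⇔ (((~x4 | x2) & ~x3) | ~x2) & x1   [double negation]
⇔ (~x4 | x2 | ~x2) & (~x3 | ~x2) & x1   [distribute | over &]
⇔ (~x3 | ~x2) & x1   [simplify]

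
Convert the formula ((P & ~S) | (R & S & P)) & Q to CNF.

P & (~S | R) & Q

((P & ~S) | (R & S & P)) & Q
= (P | R) & (P | S) & (P | P) & (~S | R) & (~S | S) & (~S | P) & Q   — distribute | over &
= P & (~S | R) & Q   — simplify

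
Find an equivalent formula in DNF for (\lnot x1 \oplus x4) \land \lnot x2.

(\lnot x1 \land \lnot x4 \land \lnot x2) \lor (x1 \land x4 \land \lnot x2)

(\lnot x1 \oplus x4) \land \lnot x2
≡ ((\lnot x1 \land \lnot x4) \lor (\lnot \lnot x1 \land x4)) \land \lnot x2   — expand \oplus
≡ ((\lnot x1 \land \lnot x4) \lor (x1 \land x4)) \land \lnot x2   — double negation
≡ (\lnot x1 \land \lnot x4 \land \lnot x2) \lor (x1 \land x4 \land \lnot x2)   — distribute \land over \lor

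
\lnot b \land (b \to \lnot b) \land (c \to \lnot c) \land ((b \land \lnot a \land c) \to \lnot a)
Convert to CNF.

\lnot b \land (b \to \lnot b) \land (c \to \lnot c) \land ((b \land \lnot a \land c) \to \lnot a)
⇔ \lnot b \land (\lnot b \lor \lnot b) \land (c \to \lnot c) \land ((b \land \lnot a \land c) \to \lnot a)   — eliminate \to
⇔ \lnot b \land (\lnot b \lor \lnot b) \land (\lnot c \lor \lnot c) \land ((b \land \lnot a \land c) \to \lnot a)   — eliminate \to
⇔ \lnot b \land (\lnot b \lor \lnot b) \land (\lnot c \lor \lnot c) \land (\lnot (b \land \lnot a \land c) \lor \lnot a)   — eliminate \to
⇔ \lnot b \land (\lnot b \lor \lnot b) \land (\lnot c \lor \lnot c) \land (\lnot b \lor \lnot \lnot a \lor \lnot c \lor \lnot a)   — De Morgan
⇔ \lnot b \land (\lnot b \lor \lnot b) \land (\lnot c \lor \lnot c) \land (\lnot b \lor a \lor \lnot c \lor \lnot a)   — double negation
⇔ \lnot b \land \lnot c   — simplify

\lnot b \land \lnot c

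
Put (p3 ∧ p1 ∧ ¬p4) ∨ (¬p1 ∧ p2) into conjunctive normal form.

(p3 ∨ ¬p1) ∧ (p3 ∨ p2) ∧ (p1 ∨ p2) ∧ (¬p4 ∨ ¬p1) ∧ (¬p4 ∨ p2)

(p3 ∧ p1 ∧ ¬p4) ∨ (¬p1 ∧ p2)
≡ (p3 ∨ ¬p1) ∧ (p3 ∨ p2) ∧ (p1 ∨ ¬p1) ∧ (p1 ∨ p2) ∧ (¬p4 ∨ ¬p1) ∧ (¬p4 ∨ p2)   (distribute ∨ over ∧)
≡ (p3 ∨ ¬p1) ∧ (p3 ∨ p2) ∧ (p1 ∨ p2) ∧ (¬p4 ∨ ¬p1) ∧ (¬p4 ∨ p2)   (simplify)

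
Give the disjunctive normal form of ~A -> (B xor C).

~A -> (B xor C)
⇔ ~~A | (B xor C)   (eliminate ->)
⇔ ~~A | (B & ~C) | (~B & C)   (expand xor)
⇔ A | (B & ~C) | (~B & C)   (double negation)

A | (B & ~C) | (~B & C)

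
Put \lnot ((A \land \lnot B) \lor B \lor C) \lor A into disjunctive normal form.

(\lnot A \land \lnot B \land \lnot C) \lor A

\lnot ((A \land \lnot B) \lor B \lor C) \lor A
= (\lnot (A \land \lnot B) \land \lnot B \land \lnot C) \lor A   (De Morgan)
= ((\lnot A \lor \lnot \lnot B) \land \lnot B \land \lnot C) \lor A   (De Morgan)
= ((\lnot A \lor B) \land \lnot B \land \lnot C) \lor A   (double negation)
= (\lnot A \land \lnot B \land \lnot C) \lor (B \land \lnot B \land \lnot C) \lor A   (distribute \land over \lor)
= (\lnot A \land \lnot B \land \lnot C) \lor A   (simplify)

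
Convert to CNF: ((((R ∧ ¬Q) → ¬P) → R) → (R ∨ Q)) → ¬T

(R ∨ ¬T) ∧ (¬R ∨ ¬T) ∧ (¬Q ∨ ¬T)

((((R ∧ ¬Q) → ¬P) → R) → (R ∨ Q)) → ¬T
≡ ¬((((R ∧ ¬Q) → ¬P) → R) → (R ∨ Q)) ∨ ¬T
≡ ¬(¬(((R ∧ ¬Q) → ¬P) → R) ∨ R ∨ Q) ∨ ¬T
≡ ¬(¬(¬((R ∧ ¬Q) → ¬P) ∨ R) ∨ R ∨ Q) ∨ ¬T
≡ ¬(¬(¬(¬(R ∧ ¬Q) ∨ ¬P) ∨ R) ∨ R ∨ Q) ∨ ¬T
≡ (¬¬(¬(¬(R ∧ ¬Q) ∨ ¬P) ∨ R) ∧ ¬R ∧ ¬Q) ∨ ¬T
≡ ((¬(¬(R ∧ ¬Q) ∨ ¬P) ∨ R) ∧ ¬R ∧ ¬Q) ∨ ¬T
≡ (((¬¬(R ∧ ¬Q) ∧ ¬¬P) ∨ R) ∧ ¬R ∧ ¬Q) ∨ ¬T
≡ (((R ∧ ¬Q ∧ ¬¬P) ∨ R) ∧ ¬R ∧ ¬Q) ∨ ¬T
≡ (((R ∧ ¬Q ∧ P) ∨ R) ∧ ¬R ∧ ¬Q) ∨ ¬T
≡ (R ∨ R ∨ ¬T) ∧ (¬Q ∨ R ∨ ¬T) ∧ (P ∨ R ∨ ¬T) ∧ (¬R ∨ ¬T) ∧ (¬Q ∨ ¬T)
≡ (R ∨ ¬T) ∧ (¬R ∨ ¬T) ∧ (¬Q ∨ ¬T)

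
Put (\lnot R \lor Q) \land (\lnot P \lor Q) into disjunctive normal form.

(\lnot R \lor Q) \land (\lnot P \lor Q)
≡ (\lnot R \land \lnot P) \lor (\lnot R \land Q) \lor (Q \land \lnot P) \lor (Q \land Q)   [distribute \land over \lor]
≡ (\lnot R \land \lnot P) \lor Q   [simplify]

(\lnot R \land \lnot P) \lor Q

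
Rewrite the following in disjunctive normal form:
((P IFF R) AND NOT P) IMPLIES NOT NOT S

((P IFF R) AND NOT P) IMPLIES NOT NOT S
= NOT ((P IFF R) AND NOT P) OR NOT NOT S
= NOT ((P IMPLIES R) AND (R IMPLIES P) AND NOT P) OR NOT NOT S
= NOT ((NOT P OR R) AND (R IMPLIES P) AND NOT P) OR NOT NOT S
= NOT ((NOT P OR R) AND (NOT R OR P) AND NOT P) OR NOT NOT S
= NOT (NOT P OR R) OR NOT (NOT R OR P) OR NOT NOT P OR NOT NOT S
= (NOT NOT P AND NOT R) OR NOT (NOT R OR P) OR NOT NOT P OR NOT NOT S
= (P AND NOT R) OR NOT (NOT R OR P) OR NOT NOT P OR NOT NOT S
= (P AND NOT R) OR (NOT NOT R AND NOT P) OR NOT NOT P OR NOT NOT S
= (P AND NOT R) OR (R AND NOT P) OR NOT NOT P OR NOT NOT S
= (P AND NOT R) OR (R AND NOT P) OR P OR NOT NOT S
= (P AND NOT R) OR (R AND NOT P) OR P OR S
= (R AND NOT P) OR P OR S

(R AND NOT P) OR P OR S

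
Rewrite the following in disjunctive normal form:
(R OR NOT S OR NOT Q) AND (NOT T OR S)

(R OR NOT S OR NOT Q) AND (NOT T OR S)
= (R AND NOT T) OR (R AND S) OR (NOT S AND NOT T) OR (NOT S AND S) OR (NOT Q AND NOT T) OR (NOT Q AND S)   [distribute AND over OR]
= (R AND NOT T) OR (R AND S) OR (NOT S AND NOT T) OR (NOT Q AND NOT T) OR (NOT Q AND S)   [simplify]

(R AND NOT T) OR (R AND S) OR (NOT S AND NOT T) OR (NOT Q AND NOT T) OR (NOT Q AND S)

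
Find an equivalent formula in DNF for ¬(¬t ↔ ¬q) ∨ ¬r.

(¬t ∧ q) ∨ (¬q ∧ t) ∨ ¬r

¬(¬t ↔ ¬q) ∨ ¬r
≡ ¬((¬t → ¬q) ∧ (¬q → ¬t)) ∨ ¬r   (eliminate ↔)
≡ ¬((¬¬t ∨ ¬q) ∧ (¬q → ¬t)) ∨ ¬r   (eliminate →)
≡ ¬((¬¬t ∨ ¬q) ∧ (¬¬q ∨ ¬t)) ∨ ¬r   (eliminate →)
≡ ¬(¬¬t ∨ ¬q) ∨ ¬(¬¬q ∨ ¬t) ∨ ¬r   (De Morgan)
≡ (¬¬¬t ∧ ¬¬q) ∨ ¬(¬¬q ∨ ¬t) ∨ ¬r   (De Morgan)
≡ (¬t ∧ ¬¬q) ∨ ¬(¬¬q ∨ ¬t) ∨ ¬r   (double negation)
≡ (¬t ∧ q) ∨ ¬(¬¬q ∨ ¬t) ∨ ¬r   (double negation)
≡ (¬t ∧ q) ∨ (¬¬¬q ∧ ¬¬t) ∨ ¬r   (De Morgan)
≡ (¬t ∧ q) ∨ (¬q ∧ ¬¬t) ∨ ¬r   (double negation)
≡ (¬t ∧ q) ∨ (¬q ∧ t) ∨ ¬r   (double negation)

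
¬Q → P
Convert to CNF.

¬Q → P
≡ ¬¬Q ∨ P   [eliminate →]
≡ Q ∨ P   [double negation]

Q ∨ P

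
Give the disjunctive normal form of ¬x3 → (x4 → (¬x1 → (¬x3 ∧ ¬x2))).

x3 ∨ ¬x4 ∨ x1 ∨ (¬x3 ∧ ¬x2)

¬x3 → (x4 → (¬x1 → (¬x3 ∧ ¬x2)))
≡ ¬¬x3 ∨ (x4 → (¬x1 → (¬x3 ∧ ¬x2)))   [eliminate →]
≡ ¬¬x3 ∨ ¬x4 ∨ (¬x1 → (¬x3 ∧ ¬x2))   [eliminate →]
≡ ¬¬x3 ∨ ¬x4 ∨ ¬¬x1 ∨ (¬x3 ∧ ¬x2)   [eliminate →]
≡ x3 ∨ ¬x4 ∨ ¬¬x1 ∨ (¬x3 ∧ ¬x2)   [double negation]
≡ x3 ∨ ¬x4 ∨ x1 ∨ (¬x3 ∧ ¬x2)   [double negation]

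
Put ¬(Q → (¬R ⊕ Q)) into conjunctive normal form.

Q ∧ (¬Q ∨ ¬R)

¬(Q → (¬R ⊕ Q))
= ¬(¬Q ∨ (¬R ⊕ Q))   [eliminate →]
= ¬(¬Q ∨ ((¬R ∨ Q) ∧ ¬(¬R ∧ Q)))   [expand ⊕]
= ¬¬Q ∧ ¬((¬R ∨ Q) ∧ ¬(¬R ∧ Q))   [De Morgan]
= Q ∧ ¬((¬R ∨ Q) ∧ ¬(¬R ∧ Q))   [double negation]
= Q ∧ (¬(¬R ∨ Q) ∨ ¬¬(¬R ∧ Q))   [De Morgan]
= Q ∧ ((¬¬R ∧ ¬Q) ∨ ¬¬(¬R ∧ Q))   [De Morgan]
= Q ∧ ((R ∧ ¬Q) ∨ ¬¬(¬R ∧ Q))   [double negation]
= Q ∧ ((R ∧ ¬Q) ∨ (¬R ∧ Q))   [double negation]
= Q ∧ (R ∨ ¬R) ∧ (R ∨ Q) ∧ (¬Q ∨ ¬R) ∧ (¬Q ∨ Q)   [distribute ∨ over ∧]
= Q ∧ (¬Q ∨ ¬R)   [simplify]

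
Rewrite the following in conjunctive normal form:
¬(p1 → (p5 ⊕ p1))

¬(p1 → (p5 ⊕ p1))
≡ ¬(¬p1 ∨ (p5 ⊕ p1))   [eliminate →]
≡ ¬(¬p1 ∨ ((p5 ∨ p1) ∧ ¬(p5 ∧ p1)))   [expand ⊕]
≡ ¬¬p1 ∧ ¬((p5 ∨ p1) ∧ ¬(p5 ∧ p1))   [De Morgan]
≡ p1 ∧ ¬((p5 ∨ p1) ∧ ¬(p5 ∧ p1))   [double negation]
≡ p1 ∧ (¬(p5 ∨ p1) ∨ ¬¬(p5 ∧ p1))   [De Morgan]
≡ p1 ∧ ((¬p5 ∧ ¬p1) ∨ ¬¬(p5 ∧ p1))   [De Morgan]
≡ p1 ∧ ((¬p5 ∧ ¬p1) ∨ (p5 ∧ p1))   [double negation]
≡ p1 ∧ (¬p5 ∨ p5) ∧ (¬p5 ∨ p1) ∧ (¬p1 ∨ p5) ∧ (¬p1 ∨ p1)   [distribute ∨ over ∧]
≡ p1 ∧ (¬p1 ∨ p5)   [simplify]

p1 ∧ (¬p1 ∨ p5)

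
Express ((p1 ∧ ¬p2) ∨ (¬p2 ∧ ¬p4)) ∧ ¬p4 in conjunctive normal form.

¬p2 ∧ ¬p4

((p1 ∧ ¬p2) ∨ (¬p2 ∧ ¬p4)) ∧ ¬p4
≡ (p1 ∨ ¬p2) ∧ (p1 ∨ ¬p4) ∧ (¬p2 ∨ ¬p2) ∧ (¬p2 ∨ ¬p4) ∧ ¬p4   [distribute ∨ over ∧]
≡ ¬p2 ∧ ¬p4   [simplify]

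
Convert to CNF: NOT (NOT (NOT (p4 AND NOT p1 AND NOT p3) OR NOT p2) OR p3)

(NOT p4 OR p1 OR p3 OR NOT p2) AND NOT p3

NOT (NOT (NOT (p4 AND NOT p1 AND NOT p3) OR NOT p2) OR p3)
≡ NOT NOT (NOT (p4 AND NOT p1 AND NOT p3) OR NOT p2) AND NOT p3   — De Morgan
≡ (NOT (p4 AND NOT p1 AND NOT p3) OR NOT p2) AND NOT p3   — double negation
≡ (NOT p4 OR NOT NOT p1 OR NOT NOT p3 OR NOT p2) AND NOT p3   — De Morgan
≡ (NOT p4 OR p1 OR NOT NOT p3 OR NOT p2) AND NOT p3   — double negation
≡ (NOT p4 OR p1 OR p3 OR NOT p2) AND NOT p3   — double negation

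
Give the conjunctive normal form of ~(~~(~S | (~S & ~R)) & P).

~(~~(~S | (~S & ~R)) & P)
≡ ~~~(~S | (~S & ~R)) | ~P
≡ ~(~S | (~S & ~R)) | ~P
≡ (~~S & ~(~S & ~R)) | ~P
≡ (S & ~(~S & ~R)) | ~P
≡ (S & (~~S | ~~R)) | ~P
≡ (S & (S | ~~R)) | ~P
≡ (S & (S | R)) | ~P
≡ (S | ~P) & (S | R | ~P)
≡ S | ~P

S | ~P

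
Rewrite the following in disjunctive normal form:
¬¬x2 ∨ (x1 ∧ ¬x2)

¬¬x2 ∨ (x1 ∧ ¬x2)
= x2 ∨ (x1 ∧ ¬x2)   [double negation]

x2 ∨ (x1 ∧ ¬x2)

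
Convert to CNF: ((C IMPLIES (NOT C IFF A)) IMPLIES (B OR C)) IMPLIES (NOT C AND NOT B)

NOT B AND NOT C

((C IMPLIES (NOT C IFF A)) IMPLIES (B OR C)) IMPLIES (NOT C AND NOT B)
≡ NOT ((C IMPLIES (NOT C IFF A)) IMPLIES (B OR C)) OR (NOT C AND NOT B)   (eliminate IMPLIES)
≡ NOT (NOT (C IMPLIES (NOT C IFF A)) OR B OR C) OR (NOT C AND NOT B)   (eliminate IMPLIES)
≡ NOT (NOT (NOT C OR (NOT C IFF A)) OR B OR C) OR (NOT C AND NOT B)   (eliminate IMPLIES)
≡ NOT (NOT (NOT C OR ((NOT C IMPLIES A) AND (A IMPLIES NOT C))) OR B OR C) OR (NOT C AND NOT B)   (eliminate IFF)
≡ NOT (NOT (NOT C OR ((NOT NOT C OR A) AND (A IMPLIES NOT C))) OR B OR C) OR (NOT C AND NOT B)   (eliminate IMPLIES)
≡ NOT (NOT (NOT C OR ((NOT NOT C OR A) AND (NOT A OR NOT C))) OR B OR C) OR (NOT C AND NOT B)   (eliminate IMPLIES)
≡ (NOT NOT (NOT C OR ((NOT NOT C OR A) AND (NOT A OR NOT C))) AND NOT B AND NOT C) OR (NOT C AND NOT B)   (De Morgan)
≡ ((NOT C OR ((NOT NOT C OR A) AND (NOT A OR NOT C))) AND NOT B AND NOT C) OR (NOT C AND NOT B)   (double negation)
≡ ((NOT C OR ((C OR A) AND (NOT A OR NOT C))) AND NOT B AND NOT C) OR (NOT C AND NOT B)   (double negation)
≡ (NOT C OR C OR A OR NOT C) AND (NOT C OR C OR A OR NOT B) AND (NOT C OR NOT A OR NOT C OR NOT C) AND (NOT C OR NOT A OR NOT C OR NOT B) AND (NOT B OR NOT C) AND (NOT B OR NOT B) AND (NOT C OR NOT C) AND (NOT C OR NOT B)   (distribute OR over AND)
≡ NOT B AND NOT C   (simplify)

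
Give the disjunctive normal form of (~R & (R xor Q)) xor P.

(~R & Q & ~P) | (R & P) | (~R & ~Q & P)

(~R & (R xor Q)) xor P
≡ (~R & (R xor Q) & ~P) | (~(~R & (R xor Q)) & P)   (expand xor)
≡ (~R & ((R & ~Q) | (~R & Q)) & ~P) | (~(~R & (R xor Q)) & P)   (expand xor)
≡ (~R & ((R & ~Q) | (~R & Q)) & ~P) | (~(~R & ((R & ~Q) | (~R & Q))) & P)   (expand xor)
≡ (~R & ((R & ~Q) | (~R & Q)) & ~P) | ((~~R | ~((R & ~Q) | (~R & Q))) & P)   (De Morgan)
≡ (~R & ((R & ~Q) | (~R & Q)) & ~P) | ((R | ~((R & ~Q) | (~R & Q))) & P)   (double negation)
≡ (~R & ((R & ~Q) | (~R & Q)) & ~P) | ((R | (~(R & ~Q) & ~(~R & Q))) & P)   (De Morgan)
≡ (~R & ((R & ~Q) | (~R & Q)) & ~P) | ((R | ((~R | ~~Q) & ~(~R & Q))) & P)   (De Morgan)
≡ (~R & ((R & ~Q) | (~R & Q)) & ~P) | ((R | ((~R | Q) & ~(~R & Q))) & P)   (double negation)
≡ (~R & ((R & ~Q) | (~R & Q)) & ~P) | ((R | ((~R | Q) & (~~R | ~Q))) & P)   (De Morgan)
≡ (~R & ((R & ~Q) | (~R & Q)) & ~P) | ((R | ((~R | Q) & (R | ~Q))) & P)   (double negation)
≡ (~R & R & ~Q & ~P) | (~R & ~R & Q & ~P) | (R & P) | (~R & R & P) | (~R & ~Q & P) | (Q & R & P) | (Q & ~Q & P)   (distribute & over |)
≡ (~R & Q & ~P) | (R & P) | (~R & ~Q & P)   (simplify)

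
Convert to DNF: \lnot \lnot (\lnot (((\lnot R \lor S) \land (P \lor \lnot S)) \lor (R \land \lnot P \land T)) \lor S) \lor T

\lnot \lnot (\lnot (((\lnot R \lor S) \land (P \lor \lnot S)) \lor (R \land \lnot P \land T)) \lor S) \lor T
≡ \lnot (((\lnot R \lor S) \land (P \lor \lnot S)) \lor (R \land \lnot P \land T)) \lor S \lor T   — double negation
≡ (\lnot ((\lnot R \lor S) \land (P \lor \lnot S)) \land \lnot (R \land \lnot P \land T)) \lor S \lor T   — De Morgan
≡ ((\lnot (\lnot R \lor S) \lor \lnot (P \lor \lnot S)) \land \lnot (R \land \lnot P \land T)) \lor S \lor T   — De Morgan
≡ (((\lnot \lnot R \land \lnot S) \lor \lnot (P \lor \lnot S)) \land \lnot (R \land \lnot P \land T)) \lor S \lor T   — De Morgan
≡ (((R \land \lnot S) \lor \lnot (P \lor \lnot S)) \land \lnot (R \land \lnot P \land T)) \lor S \lor T   — double negation
≡ (((R \land \lnot S) \lor (\lnot P \land \lnot \lnot S)) \land \lnot (R \land \lnot P \land T)) \lor S \lor T   — De Morgan
≡ (((R \land \lnot S) \lor (\lnot P \land S)) \land \lnot (R \land \lnot P \land T)) \lor S \lor T   — double negation
≡ (((R \land \lnot S) \lor (\lnot P \land S)) \land (\lnot R \lor \lnot \lnot P \lor \lnot T)) \lor S \lor T   — De Morgan
≡ (((R \land \lnot S) \lor (\lnot P \land S)) \land (\lnot R \lor P \lor \lnot T)) \lor S \lor T   — double negation
≡ (R \land \lnot S \land \lnot R) \lor (R \land \lnot S \land P) \lor (R \land \lnot S \land \lnot T) \lor (\lnot P \land S \land \lnot R) \lor (\lnot P \land S \land P) \lor (\lnot P \land S \land \lnot T) \lor S \lor T   — distribute \land over \lor
≡ (R \land \lnot S \land P) \lor (R \land \lnot S \land \lnot T) \lor S \lor T   — simplify

(R \land \lnot S \land P) \lor (R \land \lnot S \land \lnot T) \lor S \lor T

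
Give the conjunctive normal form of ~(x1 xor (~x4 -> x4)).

(~x1 | x4) & (~x4 | x1)

~(x1 xor (~x4 -> x4))
≡ ~((x1 | (~x4 -> x4)) & ~(x1 & (~x4 -> x4)))   [expand xor]
≡ ~((x1 | ~~x4 | x4) & ~(x1 & (~x4 -> x4)))   [eliminate ->]
≡ ~((x1 | ~~x4 | x4) & ~(x1 & (~~x4 | x4)))   [eliminate ->]
≡ ~(x1 | ~~x4 | x4) | ~~(x1 & (~~x4 | x4))   [De Morgan]
≡ (~x1 & ~~~x4 & ~x4) | ~~(x1 & (~~x4 | x4))   [De Morgan]
≡ (~x1 & ~x4 & ~x4) | ~~(x1 & (~~x4 | x4))   [double negation]
≡ (~x1 & ~x4 & ~x4) | (x1 & (~~x4 | x4))   [double negation]
≡ (~x1 & ~x4 & ~x4) | (x1 & (x4 | x4))   [double negation]
≡ (~x1 | x1) & (~x1 | x4 | x4) & (~x4 | x1) & (~x4 | x4 | x4) & (~x4 | x1) & (~x4 | x4 | x4)   [distribute | over &]
≡ (~x1 | x4) & (~x4 | x1)   [simplify]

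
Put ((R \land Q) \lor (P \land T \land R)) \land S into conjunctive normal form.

R \land (Q \lor P) \land (Q \lor T) \land S

((R \land Q) \lor (P \land T \land R)) \land S
⇔ (R \lor P) \land (R \lor T) \land (R \lor R) \land (Q \lor P) \land (Q \lor T) \land (Q \lor R) \land S   [distribute \lor over \land]
⇔ R \land (Q \lor P) \land (Q \lor T) \land S   [simplify]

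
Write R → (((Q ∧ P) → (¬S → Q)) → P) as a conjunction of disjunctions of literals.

¬R ∨ P

R → (((Q ∧ P) → (¬S → Q)) → P)
= ¬R ∨ (((Q ∧ P) → (¬S → Q)) → P)   [eliminate →]
= ¬R ∨ ¬((Q ∧ P) → (¬S → Q)) ∨ P   [eliminate →]
= ¬R ∨ ¬(¬(Q ∧ P) ∨ (¬S → Q)) ∨ P   [eliminate →]
= ¬R ∨ ¬(¬(Q ∧ P) ∨ ¬¬S ∨ Q) ∨ P   [eliminate →]
= ¬R ∨ (¬¬(Q ∧ P) ∧ ¬¬¬S ∧ ¬Q) ∨ P   [De Morgan]
= ¬R ∨ (Q ∧ P ∧ ¬¬¬S ∧ ¬Q) ∨ P   [double negation]
= ¬R ∨ (Q ∧ P ∧ ¬S ∧ ¬Q) ∨ P   [double negation]
= (¬R ∨ Q ∨ P) ∧ (¬R ∨ P ∨ P) ∧ (¬R ∨ ¬S ∨ P) ∧ (¬R ∨ ¬Q ∨ P)   [distribute ∨ over ∧]
= ¬R ∨ P   [simplify]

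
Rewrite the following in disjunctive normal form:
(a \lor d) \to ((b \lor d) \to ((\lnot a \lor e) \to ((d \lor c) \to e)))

(a \lor d) \to ((b \lor d) \to ((\lnot a \lor e) \to ((d \lor c) \to e)))
= \lnot (a \lor d) \lor ((b \lor d) \to ((\lnot a \lor e) \to ((d \lor c) \to e)))   [eliminate \to]
= \lnot (a \lor d) \lor \lnot (b \lor d) \lor ((\lnot a \lor e) \to ((d \lor c) \to e))   [eliminate \to]
= \lnot (a \lor d) \lor \lnot (b \lor d) \lor \lnot (\lnot a \lor e) \lor ((d \lor c) \to e)   [eliminate \to]
= \lnot (a \lor d) \lor \lnot (b \lor d) \lor \lnot (\lnot a \lor e) \lor \lnot (d \lor c) \lor e   [eliminate \to]
= (\lnot a \land \lnot d) \lor \lnot (b \lor d) \lor \lnot (\lnot a \lor e) \lor \lnot (d \lor c) \lor e   [De Morgan]
= (\lnot a \land \lnot d) \lor (\lnot b \land \lnot d) \lor \lnot (\lnot a \lor e) \lor \lnot (d \lor c) \lor e   [De Morgan]
= (\lnot a \land \lnot d) \lor (\lnot b \land \lnot d) \lor (\lnot \lnot a \land \lnot e) \lor \lnot (d \lor c) \lor e   [De Morgan]
= (\lnot a \land \lnot d) \lor (\lnot b \land \lnot d) \lor (a \land \lnot e) \lor \lnot (d \lor c) \lor e   [double negation]
= (\lnot a \land \lnot d) \lor (\lnot b \land \lnot d) \lor (a \land \lnot e) \lor (\lnot d \land \lnot c) \lor e   [De Morgan]

(\lnot a \land \lnot d) \lor (\lnot b \land \lnot d) \lor (a \land \lnot e) \lor (\lnot d \land \lnot c) \lor e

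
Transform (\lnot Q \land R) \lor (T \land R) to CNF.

(\lnot Q \lor T) \land R

(\lnot Q \land R) \lor (T \land R)
= (\lnot Q \lor T) \land (\lnot Q \lor R) \land (R \lor T) \land (R \lor R)   — distribute \lor over \land
= (\lnot Q \lor T) \land R   — simplify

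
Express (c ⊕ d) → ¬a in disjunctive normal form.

(¬c ∧ ¬d) ∨ (d ∧ c) ∨ ¬a

(c ⊕ d) → ¬a
⇔ ¬(c ⊕ d) ∨ ¬a   — eliminate →
⇔ ¬((c ∧ ¬d) ∨ (¬c ∧ d)) ∨ ¬a   — expand ⊕
⇔ (¬(c ∧ ¬d) ∧ ¬(¬c ∧ d)) ∨ ¬a   — De Morgan
⇔ ((¬c ∨ ¬¬d) ∧ ¬(¬c ∧ d)) ∨ ¬a   — De Morgan
⇔ ((¬c ∨ d) ∧ ¬(¬c ∧ d)) ∨ ¬a   — double negation
⇔ ((¬c ∨ d) ∧ (¬¬c ∨ ¬d)) ∨ ¬a   — De Morgan
⇔ ((¬c ∨ d) ∧ (c ∨ ¬d)) ∨ ¬a   — double negation
⇔ (¬c ∧ c) ∨ (¬c ∧ ¬d) ∨ (d ∧ c) ∨ (d ∧ ¬d) ∨ ¬a   — distribute ∧ over ∨
⇔ (¬c ∧ ¬d) ∨ (d ∧ c) ∨ ¬a   — simplify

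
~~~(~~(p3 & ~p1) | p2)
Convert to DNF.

~~~(~~(p3 & ~p1) | p2)
≡ ~(~~(p3 & ~p1) | p2)
≡ ~~~(p3 & ~p1) & ~p2
≡ ~(p3 & ~p1) & ~p2
≡ (~p3 | ~~p1) & ~p2
≡ (~p3 | p1) & ~p2
≡ (~p3 & ~p2) | (p1 & ~p2)

(~p3 & ~p2) | (p1 & ~p2)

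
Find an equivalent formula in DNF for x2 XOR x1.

(x2 AND NOT x1) OR (NOT x2 AND x1)

x2 XOR x1
= (x2 AND NOT x1) OR (NOT x2 AND x1)   [expand XOR]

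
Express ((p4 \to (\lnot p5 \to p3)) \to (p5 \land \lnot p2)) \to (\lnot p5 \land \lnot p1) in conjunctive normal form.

(\lnot p4 \lor p5 \lor p3 \lor \lnot p1) \land (\lnot p5 \lor p2)

((p4 \to (\lnot p5 \to p3)) \to (p5 \land \lnot p2)) \to (\lnot p5 \land \lnot p1)
= \lnot ((p4 \to (\lnot p5 \to p3)) \to (p5 \land \lnot p2)) \lor (\lnot p5 \land \lnot p1)   [eliminate \to]
= \lnot (\lnot (p4 \to (\lnot p5 \to p3)) \lor (p5 \land \lnot p2)) \lor (\lnot p5 \land \lnot p1)   [eliminate \to]
= \lnot (\lnot (\lnot p4 \lor (\lnot p5 \to p3)) \lor (p5 \land \lnot p2)) \lor (\lnot p5 \land \lnot p1)   [eliminate \to]
= \lnot (\lnot (\lnot p4 \lor \lnot \lnot p5 \lor p3) \lor (p5 \land \lnot p2)) \lor (\lnot p5 \land \lnot p1)   [eliminate \to]
= (\lnot \lnot (\lnot p4 \lor \lnot \lnot p5 \lor p3) \land \lnot (p5 \land \lnot p2)) \lor (\lnot p5 \land \lnot p1)   [De Morgan]
= ((\lnot p4 \lor \lnot \lnot p5 \lor p3) \land \lnot (p5 \land \lnot p2)) \lor (\lnot p5 \land \lnot p1)   [double negation]
= ((\lnot p4 \lor p5 \lor p3) \land \lnot (p5 \land \lnot p2)) \lor (\lnot p5 \land \lnot p1)   [double negation]
= ((\lnot p4 \lor p5 \lor p3) \land (\lnot p5 \lor \lnot \lnot p2)) \lor (\lnot p5 \land \lnot p1)   [De Morgan]
= ((\lnot p4 \lor p5 \lor p3) \land (\lnot p5 \lor p2)) \lor (\lnot p5 \land \lnot p1)   [double negation]
= (\lnot p4 \lor p5 \lor p3 \lor \lnot p5) \land (\lnot p4 \lor p5 \lor p3 \lor \lnot p1) \land (\lnot p5 \lor p2 \lor \lnot p5) \land (\lnot p5 \lor p2 \lor \lnot p1)   [distribute \lor over \land]
= (\lnot p4 \lor p5 \lor p3 \lor \lnot p1) \land (\lnot p5 \lor p2)   [simplify]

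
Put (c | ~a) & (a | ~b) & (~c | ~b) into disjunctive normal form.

(c & ~b) | (~a & ~b)

(c | ~a) & (a | ~b) & (~c | ~b)
= (c & a & ~c) | (c & a & ~b) | (c & ~b & ~c) | (c & ~b & ~b) | (~a & a & ~c) | (~a & a & ~b) | (~a & ~b & ~c) | (~a & ~b & ~b)   (distribute & over |)
= (c & ~b) | (~a & ~b)   (simplify)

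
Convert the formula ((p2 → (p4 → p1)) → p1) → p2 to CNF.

¬p1 ∨ p2

((p2 → (p4 → p1)) → p1) → p2
= ¬((p2 → (p4 → p1)) → p1) ∨ p2   [eliminate →]
= ¬(¬(p2 → (p4 → p1)) ∨ p1) ∨ p2   [eliminate →]
= ¬(¬(¬p2 ∨ (p4 → p1)) ∨ p1) ∨ p2   [eliminate →]
= ¬(¬(¬p2 ∨ ¬p4 ∨ p1) ∨ p1) ∨ p2   [eliminate →]
= (¬¬(¬p2 ∨ ¬p4 ∨ p1) ∧ ¬p1) ∨ p2   [De Morgan]
= ((¬p2 ∨ ¬p4 ∨ p1) ∧ ¬p1) ∨ p2   [double negation]
= (¬p2 ∨ ¬p4 ∨ p1 ∨ p2) ∧ (¬p1 ∨ p2)   [distribute ∨ over ∧]
= ¬p1 ∨ p2   [simplify]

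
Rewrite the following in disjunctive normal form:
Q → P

¬Q ∨ P

Q → P
≡ ¬Q ∨ P   [eliminate →]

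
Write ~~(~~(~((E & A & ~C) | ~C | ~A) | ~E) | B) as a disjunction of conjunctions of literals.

~~(~~(~((E & A & ~C) | ~C | ~A) | ~E) | B)
≡ ~~(~((E & A & ~C) | ~C | ~A) | ~E) | B   — double negation
≡ ~((E & A & ~C) | ~C | ~A) | ~E | B   — double negation
≡ (~(E & A & ~C) & ~~C & ~~A) | ~E | B   — De Morgan
≡ ((~E | ~A | ~~C) & ~~C & ~~A) | ~E | B   — De Morgan
≡ ((~E | ~A | C) & ~~C & ~~A) | ~E | B   — double negation
≡ ((~E | ~A | C) & C & ~~A) | ~E | B   — double negation
≡ ((~E | ~A | C) & C & A) | ~E | B   — double negation
≡ (~E & C & A) | (~A & C & A) | (C & C & A) | ~E | B   — distribute & over |
≡ (C & A) | ~E | B   — simplify

(C & A) | ~E | B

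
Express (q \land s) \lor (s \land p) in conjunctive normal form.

(q \land s) \lor (s \land p)
≡ (q \lor s) \land (q \lor p) \land (s \lor s) \land (s \lor p)   (distribute \lor over \land)
≡ (q \lor p) \land s   (simplify)

(q \lor p) \land s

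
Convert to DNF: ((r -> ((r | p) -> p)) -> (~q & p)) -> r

(~r & q) | (~r & ~p) | (p & q) | r

((r -> ((r | p) -> p)) -> (~q & p)) -> r
= ~((r -> ((r | p) -> p)) -> (~q & p)) | r   [eliminate ->]
= ~(~(r -> ((r | p) -> p)) | (~q & p)) | r   [eliminate ->]
= ~(~(~r | ((r | p) -> p)) | (~q & p)) | r   [eliminate ->]
= ~(~(~r | ~(r | p) | p) | (~q & p)) | r   [eliminate ->]
= (~~(~r | ~(r | p) | p) & ~(~q & p)) | r   [De Morgan]
= ((~r | ~(r | p) | p) & ~(~q & p)) | r   [double negation]
= ((~r | (~r & ~p) | p) & ~(~q & p)) | r   [De Morgan]
= ((~r | (~r & ~p) | p) & (~~q | ~p)) | r   [De Morgan]
= ((~r | (~r & ~p) | p) & (q | ~p)) | r   [double negation]
= (~r & q) | (~r & ~p) | (~r & ~p & q) | (~r & ~p & ~p) | (p & q) | (p & ~p) | r   [distribute & over |]
= (~r & q) | (~r & ~p) | (p & q) | r   [simplify]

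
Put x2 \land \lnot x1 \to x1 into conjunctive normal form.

x2 \land \lnot x1 \to x1
= \lnot (x2 \land \lnot x1) \lor x1   [eliminate \to]
= \lnot x2 \lor \lnot \lnot x1 \lor x1   [De Morgan]
= \lnot x2 \lor x1 \lor x1   [double negation]
= \lnot x2 \lor x1   [simplify]

\lnot x2 \lor x1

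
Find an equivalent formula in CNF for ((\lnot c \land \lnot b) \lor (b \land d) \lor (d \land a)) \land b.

(\lnot c \lor d) \land (\lnot b \lor d) \land b

((\lnot c \land \lnot b) \lor (b \land d) \lor (d \land a)) \land b
≡ (\lnot c \lor b \lor d) \land (\lnot c \lor b \lor a) \land (\lnot c \lor d \lor d) \land (\lnot c \lor d \lor a) \land (\lnot b \lor b \lor d) \land (\lnot b \lor b \lor a) \land (\lnot b \lor d \lor d) \land (\lnot b \lor d \lor a) \land b
≡ (\lnot c \lor d) \land (\lnot b \lor d) \land b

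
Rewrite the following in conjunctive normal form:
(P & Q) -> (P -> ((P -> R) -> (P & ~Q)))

~P | ~Q | ~R

(P & Q) -> (P -> ((P -> R) -> (P & ~Q)))
≡ ~(P & Q) | (P -> ((P -> R) -> (P & ~Q)))   [eliminate ->]
≡ ~(P & Q) | ~P | ((P -> R) -> (P & ~Q))   [eliminate ->]
≡ ~(P & Q) | ~P | ~(P -> R) | (P & ~Q)   [eliminate ->]
≡ ~(P & Q) | ~P | ~(~P | R) | (P & ~Q)   [eliminate ->]
≡ ~P | ~Q | ~P | ~(~P | R) | (P & ~Q)   [De Morgan]
≡ ~P | ~Q | ~P | (~~P & ~R) | (P & ~Q)   [De Morgan]
≡ ~P | ~Q | ~P | (P & ~R) | (P & ~Q)   [double negation]
≡ (~P | ~Q | ~P | P | P) & (~P | ~Q | ~P | P | ~Q) & (~P | ~Q | ~P | ~R | P) & (~P | ~Q | ~P | ~R | ~Q)   [distribute | over &]
≡ ~P | ~Q | ~R   [simplify]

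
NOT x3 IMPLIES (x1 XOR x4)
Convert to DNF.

NOT x3 IMPLIES (x1 XOR x4)
⇔ NOT NOT x3 OR (x1 XOR x4)   (eliminate IMPLIES)
⇔ NOT NOT x3 OR (x1 AND NOT x4) OR (NOT x1 AND x4)   (expand XOR)
⇔ x3 OR (x1 AND NOT x4) OR (NOT x1 AND x4)   (double negation)

x3 OR (x1 AND NOT x4) OR (NOT x1 AND x4)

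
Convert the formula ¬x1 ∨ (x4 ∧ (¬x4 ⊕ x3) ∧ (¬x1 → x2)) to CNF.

(¬x1 ∨ x4) ∧ (¬x1 ∨ ¬x4 ∨ x3)

¬x1 ∨ (x4 ∧ (¬x4 ⊕ x3) ∧ (¬x1 → x2))
≡ ¬x1 ∨ (x4 ∧ (¬x4 ∨ x3) ∧ ¬(¬x4 ∧ x3) ∧ (¬x1 → x2))   [expand ⊕]
≡ ¬x1 ∨ (x4 ∧ (¬x4 ∨ x3) ∧ ¬(¬x4 ∧ x3) ∧ (¬¬x1 ∨ x2))   [eliminate →]
≡ ¬x1 ∨ (x4 ∧ (¬x4 ∨ x3) ∧ (¬¬x4 ∨ ¬x3) ∧ (¬¬x1 ∨ x2))   [De Morgan]
≡ ¬x1 ∨ (x4 ∧ (¬x4 ∨ x3) ∧ (x4 ∨ ¬x3) ∧ (¬¬x1 ∨ x2))   [double negation]
≡ ¬x1 ∨ (x4 ∧ (¬x4 ∨ x3) ∧ (x4 ∨ ¬x3) ∧ (x1 ∨ x2))   [double negation]
≡ (¬x1 ∨ x4) ∧ (¬x1 ∨ ¬x4 ∨ x3) ∧ (¬x1 ∨ x4 ∨ ¬x3) ∧ (¬x1 ∨ x1 ∨ x2)   [distribute ∨ over ∧]
≡ (¬x1 ∨ x4) ∧ (¬x1 ∨ ¬x4 ∨ x3)   [simplify]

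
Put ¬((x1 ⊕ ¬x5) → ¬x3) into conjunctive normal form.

(x1 ∨ ¬x5) ∧ (¬x1 ∨ x5) ∧ x3

¬((x1 ⊕ ¬x5) → ¬x3)
= ¬(¬(x1 ⊕ ¬x5) ∨ ¬x3)   — eliminate →
= ¬(¬((x1 ∨ ¬x5) ∧ ¬(x1 ∧ ¬x5)) ∨ ¬x3)   — expand ⊕
= ¬¬((x1 ∨ ¬x5) ∧ ¬(x1 ∧ ¬x5)) ∧ ¬¬x3   — De Morgan
= (x1 ∨ ¬x5) ∧ ¬(x1 ∧ ¬x5) ∧ ¬¬x3   — double negation
= (x1 ∨ ¬x5) ∧ (¬x1 ∨ ¬¬x5) ∧ ¬¬x3   — De Morgan
= (x1 ∨ ¬x5) ∧ (¬x1 ∨ x5) ∧ ¬¬x3   — double negation
= (x1 ∨ ¬x5) ∧ (¬x1 ∨ x5) ∧ x3   — double negation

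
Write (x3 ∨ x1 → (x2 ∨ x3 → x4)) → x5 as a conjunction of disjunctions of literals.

(x3 ∨ x1 → (x2 ∨ x3 → x4)) → x5
= ¬(x3 ∨ x1 → (x2 ∨ x3 → x4)) ∨ x5
= ¬(¬(x3 ∨ x1) ∨ (x2 ∨ x3 → x4)) ∨ x5
= ¬(¬(x3 ∨ x1) ∨ ¬(x2 ∨ x3) ∨ x4) ∨ x5
= ¬¬(x3 ∨ x1) ∧ ¬¬(x2 ∨ x3) ∧ ¬x4 ∨ x5
= (x3 ∨ x1) ∧ ¬¬(x2 ∨ x3) ∧ ¬x4 ∨ x5
= (x3 ∨ x1) ∧ (x2 ∨ x3) ∧ ¬x4 ∨ x5
= (x3 ∨ x1 ∨ x5) ∧ (x2 ∨ x3 ∨ x5) ∧ (¬x4 ∨ x5)

(x3 ∨ x1 ∨ x5) ∧ (x2 ∨ x3 ∨ x5) ∧ (¬x4 ∨ x5)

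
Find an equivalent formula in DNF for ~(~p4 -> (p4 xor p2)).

~p4 & ~p2

~(~p4 -> (p4 xor p2))
≡ ~(~~p4 | (p4 xor p2))   [eliminate ->]
≡ ~(~~p4 | (p4 & ~p2) | (~p4 & p2))   [expand xor]
≡ ~~~p4 & ~(p4 & ~p2) & ~(~p4 & p2)   [De Morgan]
≡ ~p4 & ~(p4 & ~p2) & ~(~p4 & p2)   [double negation]
≡ ~p4 & (~p4 | ~~p2) & ~(~p4 & p2)   [De Morgan]
≡ ~p4 & (~p4 | p2) & ~(~p4 & p2)   [double negation]
≡ ~p4 & (~p4 | p2) & (~~p4 | ~p2)   [De Morgan]
≡ ~p4 & (~p4 | p2) & (p4 | ~p2)   [double negation]
≡ (~p4 & ~p4 & p4) | (~p4 & ~p4 & ~p2) | (~p4 & p2 & p4) | (~p4 & p2 & ~p2)   [distribute & over |]
≡ ~p4 & ~p2   [simplify]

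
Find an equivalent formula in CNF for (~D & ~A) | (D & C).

(~D | C) & (~A | D) & (~A | C)

(~D & ~A) | (D & C)
= (~D | D) & (~D | C) & (~A | D) & (~A | C)   (distribute | over &)
= (~D | C) & (~A | D) & (~A | C)   (simplify)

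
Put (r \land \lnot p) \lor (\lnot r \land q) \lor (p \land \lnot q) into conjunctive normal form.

(r \land \lnot p) \lor (\lnot r \land q) \lor (p \land \lnot q)
⇔ (r \lor \lnot r \lor p) \land (r \lor \lnot r \lor \lnot q) \land (r \lor q \lor p) \land (r \lor q \lor \lnot q) \land (\lnot p \lor \lnot r \lor p) \land (\lnot p \lor \lnot r \lor \lnot q) \land (\lnot p \lor q \lor p) \land (\lnot p \lor q \lor \lnot q)
⇔ (r \lor q \lor p) \land (\lnot p \lor \lnot r \lor \lnot q)

(r \lor q \lor p) \land (\lnot p \lor \lnot r \lor \lnot q)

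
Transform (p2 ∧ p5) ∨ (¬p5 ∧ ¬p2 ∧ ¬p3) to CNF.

(p2 ∨ ¬p5) ∧ (p2 ∨ ¬p3) ∧ (p5 ∨ ¬p2) ∧ (p5 ∨ ¬p3)

(p2 ∧ p5) ∨ (¬p5 ∧ ¬p2 ∧ ¬p3)
≡ (p2 ∨ ¬p5) ∧ (p2 ∨ ¬p2) ∧ (p2 ∨ ¬p3) ∧ (p5 ∨ ¬p5) ∧ (p5 ∨ ¬p2) ∧ (p5 ∨ ¬p3)
≡ (p2 ∨ ¬p5) ∧ (p2 ∨ ¬p3) ∧ (p5 ∨ ¬p2) ∧ (p5 ∨ ¬p3)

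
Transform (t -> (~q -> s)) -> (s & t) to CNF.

(t -> (~q -> s)) -> (s & t)
≡ ~(t -> (~q -> s)) | (s & t)   (eliminate ->)
≡ ~(~t | (~q -> s)) | (s & t)   (eliminate ->)
≡ ~(~t | ~~q | s) | (s & t)   (eliminate ->)
≡ (~~t & ~~~q & ~s) | (s & t)   (De Morgan)
≡ (t & ~~~q & ~s) | (s & t)   (double negation)
≡ (t & ~q & ~s) | (s & t)   (double negation)
≡ (t | s) & (t | t) & (~q | s) & (~q | t) & (~s | s) & (~s | t)   (distribute | over &)
≡ t & (~q | s)   (simplify)

t & (~q | s)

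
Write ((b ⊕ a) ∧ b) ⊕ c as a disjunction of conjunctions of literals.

(b ∧ ¬a ∧ ¬c) ∨ (a ∧ b ∧ c) ∨ (¬b ∧ c)

((b ⊕ a) ∧ b) ⊕ c
⇔ ((b ⊕ a) ∧ b ∧ ¬c) ∨ (¬((b ⊕ a) ∧ b) ∧ c)   — expand ⊕
⇔ (((b ∧ ¬a) ∨ (¬b ∧ a)) ∧ b ∧ ¬c) ∨ (¬((b ⊕ a) ∧ b) ∧ c)   — expand ⊕
⇔ (((b ∧ ¬a) ∨ (¬b ∧ a)) ∧ b ∧ ¬c) ∨ (¬(((b ∧ ¬a) ∨ (¬b ∧ a)) ∧ b) ∧ c)   — expand ⊕
⇔ (((b ∧ ¬a) ∨ (¬b ∧ a)) ∧ b ∧ ¬c) ∨ ((¬((b ∧ ¬a) ∨ (¬b ∧ a)) ∨ ¬b) ∧ c)   — De Morgan
⇔ (((b ∧ ¬a) ∨ (¬b ∧ a)) ∧ b ∧ ¬c) ∨ (((¬(b ∧ ¬a) ∧ ¬(¬b ∧ a)) ∨ ¬b) ∧ c)   — De Morgan
⇔ (((b ∧ ¬a) ∨ (¬b ∧ a)) ∧ b ∧ ¬c) ∨ ((((¬b ∨ ¬¬a) ∧ ¬(¬b ∧ a)) ∨ ¬b) ∧ c)   — De Morgan
⇔ (((b ∧ ¬a) ∨ (¬b ∧ a)) ∧ b ∧ ¬c) ∨ ((((¬b ∨ a) ∧ ¬(¬b ∧ a)) ∨ ¬b) ∧ c)   — double negation
⇔ (((b ∧ ¬a) ∨ (¬b ∧ a)) ∧ b ∧ ¬c) ∨ ((((¬b ∨ a) ∧ (¬¬b ∨ ¬a)) ∨ ¬b) ∧ c)   — De Morgan
⇔ (((b ∧ ¬a) ∨ (¬b ∧ a)) ∧ b ∧ ¬c) ∨ ((((¬b ∨ a) ∧ (b ∨ ¬a)) ∨ ¬b) ∧ c)   — double negation
⇔ (b ∧ ¬a ∧ b ∧ ¬c) ∨ (¬b ∧ a ∧ b ∧ ¬c) ∨ (¬b ∧ b ∧ c) ∨ (¬b ∧ ¬a ∧ c) ∨ (a ∧ b ∧ c) ∨ (a ∧ ¬a ∧ c) ∨ (¬b ∧ c)   — distribute ∧ over ∨
⇔ (b ∧ ¬a ∧ ¬c) ∨ (a ∧ b ∧ c) ∨ (¬b ∧ c)   — simplify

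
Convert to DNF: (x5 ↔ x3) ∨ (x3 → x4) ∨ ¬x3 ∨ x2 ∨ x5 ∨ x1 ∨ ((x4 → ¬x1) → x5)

(x5 ↔ x3) ∨ (x3 → x4) ∨ ¬x3 ∨ x2 ∨ x5 ∨ x1 ∨ ((x4 → ¬x1) → x5)
≡ ((x5 → x3) ∧ (x3 → x5)) ∨ (x3 → x4) ∨ ¬x3 ∨ x2 ∨ x5 ∨ x1 ∨ ((x4 → ¬x1) → x5)   [eliminate ↔]
≡ ((¬x5 ∨ x3) ∧ (x3 → x5)) ∨ (x3 → x4) ∨ ¬x3 ∨ x2 ∨ x5 ∨ x1 ∨ ((x4 → ¬x1) → x5)   [eliminate →]
≡ ((¬x5 ∨ x3) ∧ (¬x3 ∨ x5)) ∨ (x3 → x4) ∨ ¬x3 ∨ x2 ∨ x5 ∨ x1 ∨ ((x4 → ¬x1) → x5)   [eliminate →]
≡ ((¬x5 ∨ x3) ∧ (¬x3 ∨ x5)) ∨ ¬x3 ∨ x4 ∨ ¬x3 ∨ x2 ∨ x5 ∨ x1 ∨ ((x4 → ¬x1) → x5)   [eliminate →]
≡ ((¬x5 ∨ x3) ∧ (¬x3 ∨ x5)) ∨ ¬x3 ∨ x4 ∨ ¬x3 ∨ x2 ∨ x5 ∨ x1 ∨ ¬(x4 → ¬x1) ∨ x5   [eliminate →]
≡ ((¬x5 ∨ x3) ∧ (¬x3 ∨ x5)) ∨ ¬x3 ∨ x4 ∨ ¬x3 ∨ x2 ∨ x5 ∨ x1 ∨ ¬(¬x4 ∨ ¬x1) ∨ x5   [eliminate →]
≡ ((¬x5 ∨ x3) ∧ (¬x3 ∨ x5)) ∨ ¬x3 ∨ x4 ∨ ¬x3 ∨ x2 ∨ x5 ∨ x1 ∨ (¬¬x4 ∧ ¬¬x1) ∨ x5   [De Morgan]
≡ ((¬x5 ∨ x3) ∧ (¬x3 ∨ x5)) ∨ ¬x3 ∨ x4 ∨ ¬x3 ∨ x2 ∨ x5 ∨ x1 ∨ (x4 ∧ ¬¬x1) ∨ x5   [double negation]
≡ ((¬x5 ∨ x3) ∧ (¬x3 ∨ x5)) ∨ ¬x3 ∨ x4 ∨ ¬x3 ∨ x2 ∨ x5 ∨ x1 ∨ (x4 ∧ x1) ∨ x5   [double negation]
≡ (¬x5 ∧ ¬x3) ∨ (¬x5 ∧ x5) ∨ (x3 ∧ ¬x3) ∨ (x3 ∧ x5) ∨ ¬x3 ∨ x4 ∨ ¬x3 ∨ x2 ∨ x5 ∨ x1 ∨ (x4 ∧ x1) ∨ x5   [distribute ∧ over ∨]
≡ ¬x3 ∨ x4 ∨ x2 ∨ x5 ∨ x1   [simplify]

¬x3 ∨ x4 ∨ x2 ∨ x5 ∨ x1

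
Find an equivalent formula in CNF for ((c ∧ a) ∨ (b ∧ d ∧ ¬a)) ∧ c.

(a ∨ b) ∧ (a ∨ d) ∧ c

((c ∧ a) ∨ (b ∧ d ∧ ¬a)) ∧ c
⇔ (c ∨ b) ∧ (c ∨ d) ∧ (c ∨ ¬a) ∧ (a ∨ b) ∧ (a ∨ d) ∧ (a ∨ ¬a) ∧ c
⇔ (a ∨ b) ∧ (a ∨ d) ∧ c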